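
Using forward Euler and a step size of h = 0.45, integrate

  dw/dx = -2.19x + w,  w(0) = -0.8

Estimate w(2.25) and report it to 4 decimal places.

Euler: w_{n+1} = w_n + h·f(x_n, w_n).
x=0.000000, w=-0.800000: f=-0.800000 → w ← -0.800000 + 0.45·(-0.800000) = -1.160000
x=0.450000, w=-1.160000: f=-2.145500 → w ← -1.160000 + 0.45·(-2.145500) = -2.125475
x=0.900000, w=-2.125475: f=-4.096475 → w ← -2.125475 + 0.45·(-4.096475) = -3.968889
x=1.350000, w=-3.968889: f=-6.925389 → w ← -3.968889 + 0.45·(-6.925389) = -7.085314
x=1.800000, w=-7.085314: f=-11.027314 → w ← -7.085314 + 0.45·(-11.027314) = -12.047605
w(2.25) ≈ -12.0476

-12.0476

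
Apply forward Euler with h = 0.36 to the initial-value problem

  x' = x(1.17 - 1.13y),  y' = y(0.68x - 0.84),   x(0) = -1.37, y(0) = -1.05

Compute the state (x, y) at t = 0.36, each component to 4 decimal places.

-2.5322, -0.3803

Euler on (x,y): x_{n+1} = x_n + h·x', y_{n+1} = y_n + h·y'.
0.000000: (-1.370000, -1.050000); f=(-3.228405, 1.860180) → (-2.532226, -0.380335)
(x(0.36), y(0.36)) ≈ (-2.5322, -0.3803)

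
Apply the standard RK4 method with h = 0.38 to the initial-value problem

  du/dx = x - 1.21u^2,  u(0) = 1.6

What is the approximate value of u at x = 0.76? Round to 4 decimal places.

0.8326

RK4: k1 = f(x_n, u_n); k2 = f(x_n + h/2, u_n + (h/2)·k1); k3 = f(x_n + h/2, u_n + (h/2)·k2); k4 = f(x_n + h, u_n + h·k3); u_{n+1} = u_n + (h/6)·(k1 + 2k2 + 2k3 + k4).
x=0.000000, u=1.600000:
  k1 = f(0.000000, 1.600000) = -3.097600
  k2 = f(0.190000, 1.011456) = -1.047882
  k3 = f(0.190000, 1.400902) = -2.184658
  k4 = f(0.380000, 0.769830) = -0.337092
  u ← 1.600000 + (0.38/6)·(k1 + 2k2 + 2k3 + k4) = 0.973014
x=0.380000, u=0.973014:
  k1 = f(0.380000, 0.973014) = -0.765576
  k2 = f(0.570000, 0.827555) = -0.258665
  k3 = f(0.570000, 0.923868) = -0.462774
  k4 = f(0.760000, 0.797160) = -0.008912
  u ← 0.973014 + (0.38/6)·(k1 + 2k2 + 2k3 + k4) = 0.832581
u(0.76) ≈ 0.8326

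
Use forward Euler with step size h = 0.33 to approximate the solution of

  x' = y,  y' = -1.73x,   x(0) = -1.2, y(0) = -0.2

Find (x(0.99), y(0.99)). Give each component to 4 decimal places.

Euler on (x,y): x_{n+1} = x_n + h·x', y_{n+1} = y_n + h·y'.
0.000000: (-1.200000, -0.200000); f=(-0.200000, 2.076000) → (-1.266000, 0.485080)
0.330000: (-1.266000, 0.485080); f=(0.485080, 2.190180) → (-1.105924, 1.207839)
0.660000: (-1.105924, 1.207839); f=(1.207839, 1.913248) → (-0.707337, 1.839211)
(x(0.99), y(0.99)) ≈ (-0.7073, 1.8392)

-0.7073, 1.8392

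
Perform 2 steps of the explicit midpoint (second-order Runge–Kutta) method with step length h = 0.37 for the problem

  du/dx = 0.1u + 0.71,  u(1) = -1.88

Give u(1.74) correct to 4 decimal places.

Midpoint: k1 = f(x_n, u_n); k2 = f(x_n + h/2, u_n + (h/2)·k1); u_{n+1} = u_n + h·k2.
x=1.000000, u=-1.880000:
  k1 = f(1.000000, -1.880000) = 0.522000
  k2 = f(1.185000, -1.783430) = 0.531657
  u ← -1.880000 + 0.37·0.531657 = -1.683287
x=1.370000, u=-1.683287:
  k1 = f(1.370000, -1.683287) = 0.541671
  k2 = f(1.555000, -1.583078) = 0.551692
  u ← -1.683287 + 0.37·0.551692 = -1.479161
u(1.74) ≈ -1.4792

-1.4792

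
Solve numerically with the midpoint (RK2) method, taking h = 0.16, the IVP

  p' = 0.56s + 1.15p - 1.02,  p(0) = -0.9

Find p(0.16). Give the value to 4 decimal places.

Midpoint: k1 = f(s_n, p_n); k2 = f(s_n + h/2, p_n + (h/2)·k1); p_{n+1} = p_n + h·k2.
s=0.000000, p=-0.900000:
  k1 = f(0.000000, -0.900000) = -2.055000
  k2 = f(0.080000, -1.064400) = -2.199260
  p ← -0.900000 + 0.16·(-2.199260) = -1.251882
p(0.16) ≈ -1.2519

-1.2519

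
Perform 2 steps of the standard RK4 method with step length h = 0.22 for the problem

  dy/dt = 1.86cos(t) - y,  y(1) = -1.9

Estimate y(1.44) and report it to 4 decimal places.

-1.0080

RK4: k1 = f(t_n, y_n); k2 = f(t_n + h/2, y_n + (h/2)·k1); k3 = f(t_n + h/2, y_n + (h/2)·k2); k4 = f(t_n + h, y_n + h·k3); y_{n+1} = y_n + (h/6)·(k1 + 2k2 + 2k3 + k4).
t=1.000000, y=-1.900000:
  k1 = f(1.000000, -1.900000) = 2.904962
  k2 = f(1.110000, -1.580454) = 2.407525
  k3 = f(1.110000, -1.635172) = 2.462243
  k4 = f(1.220000, -1.358307) = 1.997488
  y ← -1.900000 + (0.22/6)·(k1 + 2k2 + 2k3 + k4) = -1.363127
t=1.220000, y=-1.363127:
  k1 = f(1.220000, -1.363127) = 2.002308
  k2 = f(1.330000, -1.142873) = 1.586439
  k3 = f(1.330000, -1.188619) = 1.632184
  k4 = f(1.440000, -1.004047) = 1.246635
  y ← -1.363127 + (0.22/6)·(k1 + 2k2 + 2k3 + k4) = -1.007967
y(1.44) ≈ -1.0080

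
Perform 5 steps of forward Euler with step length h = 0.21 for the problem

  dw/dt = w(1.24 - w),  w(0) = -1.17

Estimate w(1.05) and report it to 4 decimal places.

Euler: w_{n+1} = w_n + h·f(t_n, w_n).
t=0.000000, w=-1.170000: f=-2.819700 → w ← -1.170000 + 0.21·(-2.819700) = -1.762137
t=0.210000, w=-1.762137: f=-5.290177 → w ← -1.762137 + 0.21·(-5.290177) = -2.873074
t=0.420000, w=-2.873074: f=-11.817167 → w ← -2.873074 + 0.21·(-11.817167) = -5.354679
t=0.630000, w=-5.354679: f=-35.312390 → w ← -5.354679 + 0.21·(-35.312390) = -12.770281
t=0.840000, w=-12.770281: f=-178.915228 → w ← -12.770281 + 0.21·(-178.915228) = -50.342479
w(1.05) ≈ -50.3425

-50.3425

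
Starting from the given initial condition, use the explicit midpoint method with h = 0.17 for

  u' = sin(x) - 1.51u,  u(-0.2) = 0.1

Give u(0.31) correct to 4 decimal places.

0.0803

Midpoint: k1 = f(x_n, u_n); k2 = f(x_n + h/2, u_n + (h/2)·k1); u_{n+1} = u_n + h·k2.
x=-0.200000, u=0.100000:
  k1 = f(-0.200000, 0.100000) = -0.349669
  k2 = f(-0.115000, 0.070278) = -0.220867
  u ← 0.100000 + 0.17·(-0.220867) = 0.062453
x=-0.030000, u=0.062453:
  k1 = f(-0.030000, 0.062453) = -0.124299
  k2 = f(0.055000, 0.051887) = -0.023377
  u ← 0.062453 + 0.17·(-0.023377) = 0.058479
x=0.140000, u=0.058479:
  k1 = f(0.140000, 0.058479) = 0.051241
  k2 = f(0.225000, 0.062834) = 0.128227
  u ← 0.058479 + 0.17·0.128227 = 0.080277
u(0.31) ≈ 0.0803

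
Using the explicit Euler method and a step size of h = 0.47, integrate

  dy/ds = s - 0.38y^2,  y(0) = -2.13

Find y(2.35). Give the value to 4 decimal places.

Euler: y_{n+1} = y_n + h·f(s_n, y_n).
s=0.000000, y=-2.130000: f=-1.724022 → y ← -2.130000 + 0.47·(-1.724022) = -2.940290
s=0.470000, y=-2.940290: f=-2.815217 → y ← -2.940290 + 0.47·(-2.815217) = -4.263442
s=0.940000, y=-4.263442: f=-5.967237 → y ← -4.263442 + 0.47·(-5.967237) = -7.068044
s=1.410000, y=-7.068044: f=-17.573751 → y ← -7.068044 + 0.47·(-17.573751) = -15.327707
s=1.880000, y=-15.327707: f=-87.396667 → y ← -15.327707 + 0.47·(-87.396667) = -56.404140
y(2.35) ≈ -56.4041

-56.4041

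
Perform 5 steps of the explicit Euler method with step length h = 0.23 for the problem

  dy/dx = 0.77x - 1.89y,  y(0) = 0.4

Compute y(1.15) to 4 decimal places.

Euler: y_{n+1} = y_n + h·f(x_n, y_n).
x=0.000000, y=0.400000: f=-0.756000 → y ← 0.400000 + 0.23·(-0.756000) = 0.226120
x=0.230000, y=0.226120: f=-0.250267 → y ← 0.226120 + 0.23·(-0.250267) = 0.168559
x=0.460000, y=0.168559: f=0.035624 → y ← 0.168559 + 0.23·0.035624 = 0.176752
x=0.690000, y=0.176752: f=0.197238 → y ← 0.176752 + 0.23·0.197238 = 0.222117
x=0.920000, y=0.222117: f=0.288599 → y ← 0.222117 + 0.23·0.288599 = 0.288495
y(1.15) ≈ 0.2885

0.2885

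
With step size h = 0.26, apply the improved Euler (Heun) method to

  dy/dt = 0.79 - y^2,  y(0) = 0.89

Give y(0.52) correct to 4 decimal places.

0.8893

Heun: k1 = f(t_n, y_n); k2 = f(t_n + h, y_n + h·k1); y_{n+1} = y_n + (h/2)·(k1 + k2).
t=0.000000, y=0.890000:
  k1 = f(0.000000, 0.890000) = -0.002100
  k2 = f(0.260000, 0.889454) = -0.001128
  y ← 0.890000 + (0.26/2)·(-0.002100 + (-0.001128)) = 0.889580
t=0.260000, y=0.889580:
  k1 = f(0.260000, 0.889580) = -0.001353
  k2 = f(0.520000, 0.889228) = -0.000727
  y ← 0.889580 + (0.26/2)·(-0.001353 + (-0.000727)) = 0.889310
y(0.52) ≈ 0.8893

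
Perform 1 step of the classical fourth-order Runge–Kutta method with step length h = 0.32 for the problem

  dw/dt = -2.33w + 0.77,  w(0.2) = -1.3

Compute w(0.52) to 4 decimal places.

RK4: k1 = f(t_n, w_n); k2 = f(t_n + h/2, w_n + (h/2)·k1); k3 = f(t_n + h/2, w_n + (h/2)·k2); k4 = f(t_n + h, w_n + h·k3); w_{n+1} = w_n + (h/6)·(k1 + 2k2 + 2k3 + k4).
t=0.200000, w=-1.300000:
  k1 = f(0.200000, -1.300000) = 3.799000
  k2 = f(0.360000, -0.692160) = 2.382733
  k3 = f(0.360000, -0.918763) = 2.910717
  k4 = f(0.520000, -0.368570) = 1.628769
  w ← -1.300000 + (0.32/6)·(k1 + 2k2 + 2k3 + k4) = -0.445884
w(0.52) ≈ -0.4459

-0.4459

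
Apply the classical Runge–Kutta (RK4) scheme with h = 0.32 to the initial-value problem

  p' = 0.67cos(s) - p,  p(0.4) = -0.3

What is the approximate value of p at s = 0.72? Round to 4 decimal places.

RK4: k1 = f(s_n, p_n); k2 = f(s_n + h/2, p_n + (h/2)·k1); k3 = f(s_n + h/2, p_n + (h/2)·k2); k4 = f(s_n + h, p_n + h·k3); p_{n+1} = p_n + (h/6)·(k1 + 2k2 + 2k3 + k4).
s=0.400000, p=-0.300000:
  k1 = f(0.400000, -0.300000) = 0.917111
  k2 = f(0.560000, -0.153262) = 0.720923
  k3 = f(0.560000, -0.184652) = 0.752313
  k4 = f(0.720000, -0.059260) = 0.562970
  p ← -0.300000 + (0.32/6)·(k1 + 2k2 + 2k3 + k4) = -0.063917
p(0.72) ≈ -0.0639

-0.0639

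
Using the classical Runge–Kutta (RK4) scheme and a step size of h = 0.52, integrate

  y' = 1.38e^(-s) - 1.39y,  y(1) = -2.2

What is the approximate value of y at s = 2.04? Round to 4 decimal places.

RK4: k1 = f(s_n, y_n); k2 = f(s_n + h/2, y_n + (h/2)·k1); k3 = f(s_n + h/2, y_n + (h/2)·k2); k4 = f(s_n + h, y_n + h·k3); y_{n+1} = y_n + (h/6)·(k1 + 2k2 + 2k3 + k4).
s=1.000000, y=-2.200000:
  k1 = f(1.000000, -2.200000) = 3.565674
  k2 = f(1.260000, -1.272925) = 2.160808
  k3 = f(1.260000, -1.638190) = 2.668527
  k4 = f(1.520000, -0.812366) = 1.431011
  y ← -2.200000 + (0.52/6)·(k1 + 2k2 + 2k3 + k4) = -0.929869
s=1.520000, y=-0.929869:
  k1 = f(1.520000, -0.929869) = 1.594341
  k2 = f(1.780000, -0.515341) = 0.949044
  k3 = f(1.780000, -0.683118) = 1.182254
  k4 = f(2.040000, -0.315097) = 0.617424
  y ← -0.929869 + (0.52/6)·(k1 + 2k2 + 2k3 + k4) = -0.368758
y(2.04) ≈ -0.3688

-0.3688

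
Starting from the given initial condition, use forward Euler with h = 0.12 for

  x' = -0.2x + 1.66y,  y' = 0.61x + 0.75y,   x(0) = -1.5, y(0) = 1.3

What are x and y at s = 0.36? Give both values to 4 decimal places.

-0.6275, 1.3899

Euler on (x,y): x_{n+1} = x_n + h·x', y_{n+1} = y_n + h·y'.
0.000000: (-1.500000, 1.300000); f=(2.458000, 0.060000) → (-1.205040, 1.307200)
0.120000: (-1.205040, 1.307200); f=(2.410960, 0.245326) → (-0.915725, 1.336639)
0.240000: (-0.915725, 1.336639); f=(2.401966, 0.443887) → (-0.627489, 1.389906)
(x(0.36), y(0.36)) ≈ (-0.6275, 1.3899)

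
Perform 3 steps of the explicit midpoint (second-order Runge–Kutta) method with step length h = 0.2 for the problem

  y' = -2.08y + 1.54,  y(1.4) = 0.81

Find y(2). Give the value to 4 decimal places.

Midpoint: k1 = f(t_n, y_n); k2 = f(t_n + h/2, y_n + (h/2)·k1); y_{n+1} = y_n + h·k2.
t=1.400000, y=0.810000:
  k1 = f(1.400000, 0.810000) = -0.144800
  k2 = f(1.500000, 0.795520) = -0.114682
  y ← 0.810000 + 0.2·(-0.114682) = 0.787064
t=1.600000, y=0.787064:
  k1 = f(1.600000, 0.787064) = -0.097092
  k2 = f(1.700000, 0.777354) = -0.076897
  y ← 0.787064 + 0.2·(-0.076897) = 0.771684
t=1.800000, y=0.771684:
  k1 = f(1.800000, 0.771684) = -0.065103
  k2 = f(1.900000, 0.765174) = -0.051562
  y ← 0.771684 + 0.2·(-0.051562) = 0.761372
y(2) ≈ 0.7614

0.7614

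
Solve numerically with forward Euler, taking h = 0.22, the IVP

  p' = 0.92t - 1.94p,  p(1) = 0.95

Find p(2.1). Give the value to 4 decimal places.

Euler: p_{n+1} = p_n + h·f(t_n, p_n).
t=1.000000, p=0.950000: f=-0.923000 → p ← 0.950000 + 0.22·(-0.923000) = 0.746940
t=1.220000, p=0.746940: f=-0.326664 → p ← 0.746940 + 0.22·(-0.326664) = 0.675074
t=1.440000, p=0.675074: f=0.015156 → p ← 0.675074 + 0.22·0.015156 = 0.678408
t=1.660000, p=0.678408: f=0.211088 → p ← 0.678408 + 0.22·0.211088 = 0.724848
t=1.880000, p=0.724848: f=0.323395 → p ← 0.724848 + 0.22·0.323395 = 0.795995
p(2.1) ≈ 0.7960

0.7960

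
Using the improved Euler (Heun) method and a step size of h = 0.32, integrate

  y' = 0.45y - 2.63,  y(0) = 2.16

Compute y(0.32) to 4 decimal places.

Heun: k1 = f(t_n, y_n); k2 = f(t_n + h, y_n + h·k1); y_{n+1} = y_n + (h/2)·(k1 + k2).
t=0.000000, y=2.160000:
  k1 = f(0.000000, 2.160000) = -1.658000
  k2 = f(0.320000, 1.629440) = -1.896752
  y ← 2.160000 + (0.32/2)·(-1.658000 + (-1.896752)) = 1.591240
y(0.32) ≈ 1.5912

1.5912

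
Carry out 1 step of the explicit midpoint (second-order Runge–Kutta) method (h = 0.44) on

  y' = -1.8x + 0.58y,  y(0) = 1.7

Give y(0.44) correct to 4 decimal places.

2.0150

Midpoint: k1 = f(x_n, y_n); k2 = f(x_n + h/2, y_n + (h/2)·k1); y_{n+1} = y_n + h·k2.
x=0.000000, y=1.700000:
  k1 = f(0.000000, 1.700000) = 0.986000
  k2 = f(0.220000, 1.916920) = 0.715814
  y ← 1.700000 + 0.44·0.715814 = 2.014958
y(0.44) ≈ 2.0150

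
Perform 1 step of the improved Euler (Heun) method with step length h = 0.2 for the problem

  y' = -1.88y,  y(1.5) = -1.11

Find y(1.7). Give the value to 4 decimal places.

Heun: k1 = f(t_n, y_n); k2 = f(t_n + h, y_n + h·k1); y_{n+1} = y_n + (h/2)·(k1 + k2).
t=1.500000, y=-1.110000:
  k1 = f(1.500000, -1.110000) = 2.086800
  k2 = f(1.700000, -0.692640) = 1.302163
  y ← -1.110000 + (0.2/2)·(2.086800 + 1.302163) = -0.771104
y(1.7) ≈ -0.7711

-0.7711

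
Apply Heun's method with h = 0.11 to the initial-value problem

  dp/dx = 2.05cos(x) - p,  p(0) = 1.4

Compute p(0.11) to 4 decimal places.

1.4669

Heun: k1 = f(x_n, p_n); k2 = f(x_n + h, p_n + h·k1); p_{n+1} = p_n + (h/2)·(k1 + k2).
x=0.000000, p=1.400000:
  k1 = f(0.000000, 1.400000) = 0.650000
  k2 = f(0.110000, 1.471500) = 0.566110
  p ← 1.400000 + (0.11/2)·(0.650000 + 0.566110) = 1.466886
p(0.11) ≈ 1.4669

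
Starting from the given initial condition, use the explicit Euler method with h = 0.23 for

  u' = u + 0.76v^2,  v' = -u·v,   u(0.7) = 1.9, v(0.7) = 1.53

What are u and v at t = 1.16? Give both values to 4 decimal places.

3.5075, 0.3173

Euler on (u,v): u_{n+1} = u_n + h·u', v_{n+1} = v_n + h·v'.
0.700000: (1.900000, 1.530000); f=(3.679084, -2.907000) → (2.746189, 0.861390)
0.930000: (2.746189, 0.861390); f=(3.310104, -2.365540) → (3.507513, 0.317316)
(u(1.16), v(1.16)) ≈ (3.5075, 0.3173)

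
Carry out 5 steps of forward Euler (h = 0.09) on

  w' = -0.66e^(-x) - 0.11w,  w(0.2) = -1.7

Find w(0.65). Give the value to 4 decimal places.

Euler: w_{n+1} = w_n + h·f(x_n, w_n).
x=0.200000, w=-1.700000: f=-0.353362 → w ← -1.700000 + 0.09·(-0.353362) = -1.731803
x=0.290000, w=-1.731803: f=-0.303356 → w ← -1.731803 + 0.09·(-0.303356) = -1.759105
x=0.380000, w=-1.759105: f=-0.257847 → w ← -1.759105 + 0.09·(-0.257847) = -1.782311
x=0.470000, w=-1.782311: f=-0.216447 → w ← -1.782311 + 0.09·(-0.216447) = -1.801791
x=0.560000, w=-1.801791: f=-0.178801 → w ← -1.801791 + 0.09·(-0.178801) = -1.817883
w(0.65) ≈ -1.8179

-1.8179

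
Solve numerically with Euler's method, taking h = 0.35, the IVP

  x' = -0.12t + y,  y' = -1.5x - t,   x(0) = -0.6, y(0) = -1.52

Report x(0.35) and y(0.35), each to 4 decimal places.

-1.1320, -1.2050

Euler on (x,y): x_{n+1} = x_n + h·x', y_{n+1} = y_n + h·y'.
0.000000: (-0.600000, -1.520000); f=(-1.520000, 0.900000) → (-1.132000, -1.205000)
(x(0.35), y(0.35)) ≈ (-1.1320, -1.2050)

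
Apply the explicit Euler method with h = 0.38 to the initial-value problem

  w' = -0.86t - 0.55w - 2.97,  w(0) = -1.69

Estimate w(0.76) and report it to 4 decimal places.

-3.2029

Euler: w_{n+1} = w_n + h·f(t_n, w_n).
t=0.000000, w=-1.690000: f=-2.040500 → w ← -1.690000 + 0.38·(-2.040500) = -2.465390
t=0.380000, w=-2.465390: f=-1.940835 → w ← -2.465390 + 0.38·(-1.940835) = -3.202907
w(0.76) ≈ -3.2029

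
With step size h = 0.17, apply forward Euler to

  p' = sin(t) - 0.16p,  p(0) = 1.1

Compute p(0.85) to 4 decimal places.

1.2261

Euler: p_{n+1} = p_n + h·f(t_n, p_n).
t=0.000000, p=1.100000: f=-0.176000 → p ← 1.100000 + 0.17·(-0.176000) = 1.070080
t=0.170000, p=1.070080: f=-0.002030 → p ← 1.070080 + 0.17·(-0.002030) = 1.069735
t=0.340000, p=1.069735: f=0.162330 → p ← 1.069735 + 0.17·0.162330 = 1.097331
t=0.510000, p=1.097331: f=0.312604 → p ← 1.097331 + 0.17·0.312604 = 1.150474
t=0.680000, p=1.150474: f=0.444717 → p ← 1.150474 + 0.17·0.444717 = 1.226076
p(0.85) ≈ 1.2261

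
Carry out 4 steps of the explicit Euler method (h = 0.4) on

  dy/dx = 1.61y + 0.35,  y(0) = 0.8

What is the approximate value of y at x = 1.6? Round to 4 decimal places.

7.2144

Euler: y_{n+1} = y_n + h·f(x_n, y_n).
x=0.000000, y=0.800000: f=1.638000 → y ← 0.800000 + 0.4·1.638000 = 1.455200
x=0.400000, y=1.455200: f=2.692872 → y ← 1.455200 + 0.4·2.692872 = 2.532349
x=0.800000, y=2.532349: f=4.427082 → y ← 2.532349 + 0.4·4.427082 = 4.303181
x=1.200000, y=4.303181: f=7.278122 → y ← 4.303181 + 0.4·7.278122 = 7.214430
y(1.6) ≈ 7.2144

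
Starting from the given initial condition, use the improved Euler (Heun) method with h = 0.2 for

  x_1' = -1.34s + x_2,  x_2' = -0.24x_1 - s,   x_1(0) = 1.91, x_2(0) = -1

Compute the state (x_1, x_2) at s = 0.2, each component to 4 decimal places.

1.6740, -1.1069

Heun on (x_1,x_2): k1 = f(s_n, state_n); k2 = f(s_n + h, state_n + h·k1); state_{n+1} = state_n + (h/2)·(k1 + k2).
0.000000: (1.910000, -1.000000)
  k1 = (-1.000000, -0.458400)
  predictor → (1.710000, -1.091680)
  k2 = (-1.359680, -0.610400)
  → (1.674032, -1.106880)
(x_1(0.2), x_2(0.2)) ≈ (1.6740, -1.1069)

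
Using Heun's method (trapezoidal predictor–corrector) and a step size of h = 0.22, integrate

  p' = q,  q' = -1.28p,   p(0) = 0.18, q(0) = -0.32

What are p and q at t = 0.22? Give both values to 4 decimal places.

0.1040, -0.3608

Heun on (p,q): k1 = f(t_n, state_n); k2 = f(t_n + h, state_n + h·k1); state_{n+1} = state_n + (h/2)·(k1 + k2).
0.000000: (0.180000, -0.320000)
  k1 = (-0.320000, -0.230400)
  predictor → (0.109600, -0.370688)
  k2 = (-0.370688, -0.140288)
  → (0.104024, -0.360776)
(p(0.22), q(0.22)) ≈ (0.1040, -0.3608)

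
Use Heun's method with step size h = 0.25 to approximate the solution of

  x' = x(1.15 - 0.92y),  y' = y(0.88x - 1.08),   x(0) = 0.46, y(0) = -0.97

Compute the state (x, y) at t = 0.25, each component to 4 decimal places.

0.7418, -0.8409

Heun on (x,y): k1 = f(t_n, state_n); k2 = f(t_n + h, state_n + h·k1); state_{n+1} = state_n + (h/2)·(k1 + k2).
0.000000: (0.460000, -0.970000)
  k1 = (0.939504, 0.654944)
  predictor → (0.694876, -0.806264)
  k2 = (1.314541, 0.377742)
  → (0.741756, -0.840914)
(x(0.25), y(0.25)) ≈ (0.7418, -0.8409)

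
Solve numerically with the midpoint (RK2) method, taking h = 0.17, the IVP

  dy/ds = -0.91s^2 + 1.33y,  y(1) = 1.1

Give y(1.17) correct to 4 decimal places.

Midpoint: k1 = f(s_n, y_n); k2 = f(s_n + h/2, y_n + (h/2)·k1); y_{n+1} = y_n + h·k2.
s=1.000000, y=1.100000:
  k1 = f(1.000000, 1.100000) = 0.553000
  k2 = f(1.085000, 1.147005) = 0.454242
  y ← 1.100000 + 0.17·0.454242 = 1.177221
y(1.17) ≈ 1.1772

1.1772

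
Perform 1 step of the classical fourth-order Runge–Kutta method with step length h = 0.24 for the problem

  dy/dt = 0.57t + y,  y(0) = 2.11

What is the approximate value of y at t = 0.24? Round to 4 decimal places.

2.7001

RK4: k1 = f(t_n, y_n); k2 = f(t_n + h/2, y_n + (h/2)·k1); k3 = f(t_n + h/2, y_n + (h/2)·k2); k4 = f(t_n + h, y_n + h·k3); y_{n+1} = y_n + (h/6)·(k1 + 2k2 + 2k3 + k4).
t=0.000000, y=2.110000:
  k1 = f(0.000000, 2.110000) = 2.110000
  k2 = f(0.120000, 2.363200) = 2.431600
  k3 = f(0.120000, 2.401792) = 2.470192
  k4 = f(0.240000, 2.702846) = 2.839646
  y ← 2.110000 + (0.24/6)·(k1 + 2k2 + 2k3 + k4) = 2.700129
y(0.24) ≈ 2.7001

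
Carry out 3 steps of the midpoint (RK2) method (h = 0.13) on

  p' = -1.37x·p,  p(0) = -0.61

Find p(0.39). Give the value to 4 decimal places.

-0.5493

Midpoint: k1 = f(x_n, p_n); k2 = f(x_n + h/2, p_n + (h/2)·k1); p_{n+1} = p_n + h·k2.
x=0.000000, p=-0.610000:
  k1 = f(0.000000, -0.610000) = 0.000000
  k2 = f(0.065000, -0.610000) = 0.054321
  p ← -0.610000 + 0.13·0.054321 = -0.602938
x=0.130000, p=-0.602938:
  k1 = f(0.130000, -0.602938) = 0.107383
  k2 = f(0.195000, -0.595958) = 0.159210
  p ← -0.602938 + 0.13·0.159210 = -0.582241
x=0.260000, p=-0.582241:
  k1 = f(0.260000, -0.582241) = 0.207394
  k2 = f(0.325000, -0.568760) = 0.253241
  p ← -0.582241 + 0.13·0.253241 = -0.549320
p(0.39) ≈ -0.5493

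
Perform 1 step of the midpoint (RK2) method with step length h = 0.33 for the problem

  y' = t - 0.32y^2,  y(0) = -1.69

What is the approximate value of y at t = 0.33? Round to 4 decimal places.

-1.9934

Midpoint: k1 = f(t_n, y_n); k2 = f(t_n + h/2, y_n + (h/2)·k1); y_{n+1} = y_n + h·k2.
t=0.000000, y=-1.690000:
  k1 = f(0.000000, -1.690000) = -0.913952
  k2 = f(0.165000, -1.840802) = -0.919337
  y ← -1.690000 + 0.33·(-0.919337) = -1.993381
y(0.33) ≈ -1.9934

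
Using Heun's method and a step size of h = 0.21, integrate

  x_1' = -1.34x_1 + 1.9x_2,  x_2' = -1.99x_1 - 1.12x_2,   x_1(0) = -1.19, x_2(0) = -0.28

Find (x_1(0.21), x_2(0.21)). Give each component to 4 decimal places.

-0.8859, 0.1703

Heun on (x_1,x_2): k1 = f(t_n, state_n); k2 = f(t_n + h, state_n + h·k1); state_{n+1} = state_n + (h/2)·(k1 + k2).
0.000000: (-1.190000, -0.280000)
  k1 = (1.062600, 2.681700)
  predictor → (-0.966854, 0.283157)
  k2 = (1.833583, 1.606904)
  → (-0.885901, 0.170303)
(x_1(0.21), x_2(0.21)) ≈ (-0.8859, 0.1703)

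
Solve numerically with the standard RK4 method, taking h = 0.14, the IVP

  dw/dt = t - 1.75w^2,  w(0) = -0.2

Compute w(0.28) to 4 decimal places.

-0.1798

RK4: k1 = f(t_n, w_n); k2 = f(t_n + h/2, w_n + (h/2)·k1); k3 = f(t_n + h/2, w_n + (h/2)·k2); k4 = f(t_n + h, w_n + h·k3); w_{n+1} = w_n + (h/6)·(k1 + 2k2 + 2k3 + k4).
t=0.000000, w=-0.200000:
  k1 = f(0.000000, -0.200000) = -0.070000
  k2 = f(0.070000, -0.204900) = -0.003472
  k3 = f(0.070000, -0.200243) = -0.000170
  k4 = f(0.140000, -0.200024) = 0.069983
  w ← -0.200000 + (0.14/6)·(k1 + 2k2 + 2k3 + k4) = -0.200170
t=0.140000, w=-0.200170:
  k1 = f(0.140000, -0.200170) = 0.069881
  k2 = f(0.210000, -0.195279) = 0.143266
  k3 = f(0.210000, -0.190142) = 0.146731
  k4 = f(0.280000, -0.179628) = 0.223534
  w ← -0.200170 + (0.14/6)·(k1 + 2k2 + 2k3 + k4) = -0.179791
w(0.28) ≈ -0.1798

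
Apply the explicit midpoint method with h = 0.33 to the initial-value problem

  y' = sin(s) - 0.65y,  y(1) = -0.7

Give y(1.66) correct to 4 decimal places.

Midpoint: k1 = f(s_n, y_n); k2 = f(s_n + h/2, y_n + (h/2)·k1); y_{n+1} = y_n + h·k2.
s=1.000000, y=-0.700000:
  k1 = f(1.000000, -0.700000) = 1.296471
  k2 = f(1.165000, -0.486082) = 1.234742
  y ← -0.700000 + 0.33·1.234742 = -0.292535
s=1.330000, y=-0.292535:
  k1 = f(1.330000, -0.292535) = 1.161296
  k2 = f(1.495000, -0.100921) = 1.062728
  y ← -0.292535 + 0.33·1.062728 = 0.058165
y(1.66) ≈ 0.0582

0.0582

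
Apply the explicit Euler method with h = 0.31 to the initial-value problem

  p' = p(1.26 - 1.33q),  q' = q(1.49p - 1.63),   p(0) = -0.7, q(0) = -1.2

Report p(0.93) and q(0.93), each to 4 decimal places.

-2.6887, -0.0096

Euler on (p,q): p_{n+1} = p_n + h·p', q_{n+1} = q_n + h·q'.
0.000000: (-0.700000, -1.200000); f=(-1.999200, 3.207600) → (-1.319752, -0.205644)
0.310000: (-1.319752, -0.205644); f=(-2.023848, 0.739584) → (-1.947145, 0.023627)
0.620000: (-1.947145, 0.023627); f=(-2.392215, -0.107060) → (-2.688732, -0.009562)
(p(0.93), q(0.93)) ≈ (-2.6887, -0.0096)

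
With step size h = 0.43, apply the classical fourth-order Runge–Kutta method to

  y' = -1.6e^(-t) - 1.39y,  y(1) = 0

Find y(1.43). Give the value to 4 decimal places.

RK4: k1 = f(t_n, y_n); k2 = f(t_n + h/2, y_n + (h/2)·k1); k3 = f(t_n + h/2, y_n + (h/2)·k2); k4 = f(t_n + h, y_n + h·k3); y_{n+1} = y_n + (h/6)·(k1 + 2k2 + 2k3 + k4).
t=1.000000, y=0.000000:
  k1 = f(1.000000, 0.000000) = -0.588607
  k2 = f(1.215000, -0.126551) = -0.298831
  k3 = f(1.215000, -0.064249) = -0.385430
  k4 = f(1.430000, -0.165735) = -0.152523
  y ← 0.000000 + (0.43/6)·(k1 + 2k2 + 2k3 + k4) = -0.151192
y(1.43) ≈ -0.1512

-0.1512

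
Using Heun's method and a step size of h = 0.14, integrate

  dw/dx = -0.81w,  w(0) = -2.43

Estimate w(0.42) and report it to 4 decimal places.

Heun: k1 = f(x_n, w_n); k2 = f(x_n + h, w_n + h·k1); w_{n+1} = w_n + (h/2)·(k1 + k2).
x=0.000000, w=-2.430000:
  k1 = f(0.000000, -2.430000) = 1.968300
  k2 = f(0.140000, -2.154438) = 1.745095
  w ← -2.430000 + (0.14/2)·(1.968300 + 1.745095) = -2.170062
x=0.140000, w=-2.170062:
  k1 = f(0.140000, -2.170062) = 1.757751
  k2 = f(0.280000, -1.923977) = 1.558422
  w ← -2.170062 + (0.14/2)·(1.757751 + 1.558422) = -1.937930
x=0.280000, w=-1.937930:
  k1 = f(0.280000, -1.937930) = 1.569724
  k2 = f(0.420000, -1.718169) = 1.391717
  w ← -1.937930 + (0.14/2)·(1.569724 + 1.391717) = -1.730629
w(0.42) ≈ -1.7306

-1.7306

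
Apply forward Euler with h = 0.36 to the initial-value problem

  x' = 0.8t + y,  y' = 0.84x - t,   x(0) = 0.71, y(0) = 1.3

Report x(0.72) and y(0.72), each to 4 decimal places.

1.8270, 1.7413

Euler on (x,y): x_{n+1} = x_n + h·x', y_{n+1} = y_n + h·y'.
0.000000: (0.710000, 1.300000); f=(1.300000, 0.596400) → (1.178000, 1.514704)
0.360000: (1.178000, 1.514704); f=(1.802704, 0.629520) → (1.826973, 1.741331)
(x(0.72), y(0.72)) ≈ (1.8270, 1.7413)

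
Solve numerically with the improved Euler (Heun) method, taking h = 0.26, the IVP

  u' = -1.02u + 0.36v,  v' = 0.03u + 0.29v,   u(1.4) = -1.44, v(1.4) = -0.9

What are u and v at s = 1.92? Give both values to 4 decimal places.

-0.9963, -1.0664

Heun on (u,v): k1 = f(s_n, state_n); k2 = f(s_n + h, state_n + h·k1); state_{n+1} = state_n + (h/2)·(k1 + k2).
1.400000: (-1.440000, -0.900000)
  k1 = (1.144800, -0.304200)
  predictor → (-1.142352, -0.979092)
  k2 = (0.812726, -0.318207)
  → (-1.185522, -0.980913)
1.660000: (-1.185522, -0.980913)
  k1 = (0.856103, -0.320030)
  predictor → (-0.962935, -1.064121)
  k2 = (0.599110, -0.337483)
  → (-0.996344, -1.066390)
(u(1.92), v(1.92)) ≈ (-0.9963, -1.0664)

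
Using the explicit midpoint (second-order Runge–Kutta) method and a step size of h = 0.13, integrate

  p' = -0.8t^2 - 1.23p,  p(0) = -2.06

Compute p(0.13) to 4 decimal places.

Midpoint: k1 = f(t_n, p_n); k2 = f(t_n + h/2, p_n + (h/2)·k1); p_{n+1} = p_n + h·k2.
t=0.000000, p=-2.060000:
  k1 = f(0.000000, -2.060000) = 2.533800
  k2 = f(0.065000, -1.895303) = 2.327843
  p ← -2.060000 + 0.13·2.327843 = -1.757380
p(0.13) ≈ -1.7574

-1.7574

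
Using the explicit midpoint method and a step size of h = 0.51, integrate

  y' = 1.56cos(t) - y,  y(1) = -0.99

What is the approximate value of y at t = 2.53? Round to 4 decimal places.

Midpoint: k1 = f(t_n, y_n); k2 = f(t_n + h/2, y_n + (h/2)·k1); y_{n+1} = y_n + h·k2.
t=1.000000, y=-0.990000:
  k1 = f(1.000000, -0.990000) = 1.832872
  k2 = f(1.255000, -0.522618) = 1.007112
  y ← -0.990000 + 0.51·1.007112 = -0.476373
t=1.510000, y=-0.476373:
  k1 = f(1.510000, -0.476373) = 0.571157
  k2 = f(1.765000, -0.330728) = 0.029671
  y ← -0.476373 + 0.51·0.029671 = -0.461241
t=2.020000, y=-0.461241:
  k1 = f(2.020000, -0.461241) = -0.216187
  k2 = f(2.275000, -0.516368) = -0.493618
  y ← -0.461241 + 0.51·(-0.493618) = -0.712986
y(2.53) ≈ -0.7130

-0.7130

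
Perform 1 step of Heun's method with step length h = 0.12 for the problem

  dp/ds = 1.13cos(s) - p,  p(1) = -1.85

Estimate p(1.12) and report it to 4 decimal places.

-1.5795

Heun: k1 = f(s_n, p_n); k2 = f(s_n + h, p_n + h·k1); p_{n+1} = p_n + (h/2)·(k1 + k2).
s=1.000000, p=-1.850000:
  k1 = f(1.000000, -1.850000) = 2.460542
  k2 = f(1.120000, -1.554735) = 2.047056
  p ← -1.850000 + (0.12/2)·(2.460542 + 2.047056) = -1.579544
p(1.12) ≈ -1.5795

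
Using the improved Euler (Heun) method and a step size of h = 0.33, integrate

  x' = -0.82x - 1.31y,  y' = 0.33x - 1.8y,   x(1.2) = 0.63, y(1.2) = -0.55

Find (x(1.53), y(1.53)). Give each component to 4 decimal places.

0.6027, -0.2684

Heun on (x,y): k1 = f(t_n, state_n); k2 = f(t_n + h, state_n + h·k1); state_{n+1} = state_n + (h/2)·(k1 + k2).
1.200000: (0.630000, -0.550000)
  k1 = (0.203900, 1.197900)
  predictor → (0.697287, -0.154693)
  k2 = (-0.369128, 0.508552)
  → (0.602737, -0.268435)
(x(1.53), y(1.53)) ≈ (0.6027, -0.2684)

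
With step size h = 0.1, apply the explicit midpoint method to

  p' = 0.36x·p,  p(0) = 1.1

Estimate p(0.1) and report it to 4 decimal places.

1.1020

Midpoint: k1 = f(x_n, p_n); k2 = f(x_n + h/2, p_n + (h/2)·k1); p_{n+1} = p_n + h·k2.
x=0.000000, p=1.100000:
  k1 = f(0.000000, 1.100000) = 0.000000
  k2 = f(0.050000, 1.100000) = 0.019800
  p ← 1.100000 + 0.1·0.019800 = 1.101980
p(0.1) ≈ 1.1020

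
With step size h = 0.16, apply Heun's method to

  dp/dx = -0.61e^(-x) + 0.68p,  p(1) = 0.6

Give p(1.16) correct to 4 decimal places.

0.6336

Heun: k1 = f(x_n, p_n); k2 = f(x_n + h, p_n + h·k1); p_{n+1} = p_n + (h/2)·(k1 + k2).
x=1.000000, p=0.600000:
  k1 = f(1.000000, 0.600000) = 0.183594
  k2 = f(1.160000, 0.629375) = 0.236748
  p ← 0.600000 + (0.16/2)·(0.183594 + 0.236748) = 0.633627
p(1.16) ≈ 0.6336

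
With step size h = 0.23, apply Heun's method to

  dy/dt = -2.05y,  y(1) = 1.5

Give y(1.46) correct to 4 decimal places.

0.6137

Heun: k1 = f(t_n, y_n); k2 = f(t_n + h, y_n + h·k1); y_{n+1} = y_n + (h/2)·(k1 + k2).
t=1.000000, y=1.500000:
  k1 = f(1.000000, 1.500000) = -3.075000
  k2 = f(1.230000, 0.792750) = -1.625137
  y ← 1.500000 + (0.23/2)·(-3.075000 + (-1.625137)) = 0.959484
t=1.230000, y=0.959484:
  k1 = f(1.230000, 0.959484) = -1.966943
  k2 = f(1.460000, 0.507087) = -1.039529
  y ← 0.959484 + (0.23/2)·(-1.966943 + (-1.039529)) = 0.613740
y(1.46) ≈ 0.6137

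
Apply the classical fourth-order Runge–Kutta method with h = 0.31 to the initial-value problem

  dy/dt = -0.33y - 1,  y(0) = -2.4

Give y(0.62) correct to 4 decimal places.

-2.5166

RK4: k1 = f(t_n, y_n); k2 = f(t_n + h/2, y_n + (h/2)·k1); k3 = f(t_n + h/2, y_n + (h/2)·k2); k4 = f(t_n + h, y_n + h·k3); y_{n+1} = y_n + (h/6)·(k1 + 2k2 + 2k3 + k4).
t=0.000000, y=-2.400000:
  k1 = f(0.000000, -2.400000) = -0.208000
  k2 = f(0.155000, -2.432240) = -0.197361
  k3 = f(0.155000, -2.430591) = -0.197905
  k4 = f(0.310000, -2.461351) = -0.187754
  y ← -2.400000 + (0.31/6)·(k1 + 2k2 + 2k3 + k4) = -2.461291
t=0.310000, y=-2.461291:
  k1 = f(0.310000, -2.461291) = -0.187774
  k2 = f(0.465000, -2.490396) = -0.178169
  k3 = f(0.465000, -2.488908) = -0.178660
  k4 = f(0.620000, -2.516676) = -0.169497
  y ← -2.461291 + (0.31/6)·(k1 + 2k2 + 2k3 + k4) = -2.516623
y(0.62) ≈ -2.5166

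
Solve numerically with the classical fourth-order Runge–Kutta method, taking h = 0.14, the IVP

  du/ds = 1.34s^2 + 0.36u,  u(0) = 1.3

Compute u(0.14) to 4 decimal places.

1.3684

RK4: k1 = f(s_n, u_n); k2 = f(s_n + h/2, u_n + (h/2)·k1); k3 = f(s_n + h/2, u_n + (h/2)·k2); k4 = f(s_n + h, u_n + h·k3); u_{n+1} = u_n + (h/6)·(k1 + 2k2 + 2k3 + k4).
s=0.000000, u=1.300000:
  k1 = f(0.000000, 1.300000) = 0.468000
  k2 = f(0.070000, 1.332760) = 0.486360
  k3 = f(0.070000, 1.334045) = 0.486822
  k4 = f(0.140000, 1.368155) = 0.518800
  u ← 1.300000 + (0.14/6)·(k1 + 2k2 + 2k3 + k4) = 1.368440
u(0.14) ≈ 1.3684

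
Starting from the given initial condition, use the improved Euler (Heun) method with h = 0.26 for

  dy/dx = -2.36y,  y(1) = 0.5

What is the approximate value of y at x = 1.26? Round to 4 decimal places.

Heun: k1 = f(x_n, y_n); k2 = f(x_n + h, y_n + h·k1); y_{n+1} = y_n + (h/2)·(k1 + k2).
x=1.000000, y=0.500000:
  k1 = f(1.000000, 0.500000) = -1.180000
  k2 = f(1.260000, 0.193200) = -0.455952
  y ← 0.500000 + (0.26/2)·(-1.180000 + (-0.455952)) = 0.287326
y(1.26) ≈ 0.2873

0.2873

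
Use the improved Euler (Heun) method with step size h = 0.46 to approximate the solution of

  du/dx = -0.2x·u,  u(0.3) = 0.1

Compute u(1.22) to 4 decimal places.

0.0869

Heun: k1 = f(x_n, u_n); k2 = f(x_n + h, u_n + h·k1); u_{n+1} = u_n + (h/2)·(k1 + k2).
x=0.300000, u=0.100000:
  k1 = f(0.300000, 0.100000) = -0.006000
  k2 = f(0.760000, 0.097240) = -0.014780
  u ← 0.100000 + (0.46/2)·(-0.006000 + (-0.014780)) = 0.095220
x=0.760000, u=0.095220:
  k1 = f(0.760000, 0.095220) = -0.014474
  k2 = f(1.220000, 0.088563) = -0.021609
  u ← 0.095220 + (0.46/2)·(-0.014474 + (-0.021609)) = 0.086921
u(1.22) ≈ 0.0869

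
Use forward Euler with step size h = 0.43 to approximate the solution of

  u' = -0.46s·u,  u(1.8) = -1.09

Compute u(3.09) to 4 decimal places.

-0.1859

Euler: u_{n+1} = u_n + h·f(s_n, u_n).
s=1.800000, u=-1.090000: f=0.902520 → u ← -1.090000 + 0.43·0.902520 = -0.701916
s=2.230000, u=-0.701916: f=0.720026 → u ← -0.701916 + 0.43·0.720026 = -0.392305
s=2.660000, u=-0.392305: f=0.480025 → u ← -0.392305 + 0.43·0.480025 = -0.185895
u(3.09) ≈ -0.1859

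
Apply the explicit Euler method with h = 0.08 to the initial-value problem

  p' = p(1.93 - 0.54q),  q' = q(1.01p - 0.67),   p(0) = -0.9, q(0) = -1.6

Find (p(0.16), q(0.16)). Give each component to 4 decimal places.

-1.3377, -1.1986

Euler on (p,q): p_{n+1} = p_n + h·p', q_{n+1} = q_n + h·q'.
0.000000: (-0.900000, -1.600000); f=(-2.514600, 2.526400) → (-1.101168, -1.397888)
0.080000: (-1.101168, -1.397888); f=(-2.956481, 2.491288) → (-1.337687, -1.198585)
(p(0.16), q(0.16)) ≈ (-1.3377, -1.1986)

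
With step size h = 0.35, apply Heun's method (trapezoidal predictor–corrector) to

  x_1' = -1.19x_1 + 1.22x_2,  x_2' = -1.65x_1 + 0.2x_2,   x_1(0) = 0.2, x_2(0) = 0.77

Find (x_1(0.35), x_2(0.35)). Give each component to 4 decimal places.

0.3812, 0.6354

Heun on (x_1,x_2): k1 = f(s_n, state_n); k2 = f(s_n + h, state_n + h·k1); state_{n+1} = state_n + (h/2)·(k1 + k2).
0.000000: (0.200000, 0.770000)
  k1 = (0.701400, -0.176000)
  predictor → (0.445490, 0.708400)
  k2 = (0.334115, -0.593378)
  → (0.381215, 0.635359)
(x_1(0.35), x_2(0.35)) ≈ (0.3812, 0.6354)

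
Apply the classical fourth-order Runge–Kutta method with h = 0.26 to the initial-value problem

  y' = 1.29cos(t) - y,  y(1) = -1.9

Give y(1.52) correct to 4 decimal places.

-0.9826

RK4: k1 = f(t_n, y_n); k2 = f(t_n + h/2, y_n + (h/2)·k1); k3 = f(t_n + h/2, y_n + (h/2)·k2); k4 = f(t_n + h, y_n + h·k3); y_{n+1} = y_n + (h/6)·(k1 + 2k2 + 2k3 + k4).
t=1.000000, y=-1.900000:
  k1 = f(1.000000, -1.900000) = 2.596990
  k2 = f(1.130000, -1.562391) = 2.112782
  k3 = f(1.130000, -1.625338) = 2.175729
  k4 = f(1.260000, -1.334310) = 1.728814
  y ← -1.900000 + (0.26/6)·(k1 + 2k2 + 2k3 + k4) = -1.340877
t=1.260000, y=-1.340877:
  k1 = f(1.260000, -1.340877) = 1.735381
  k2 = f(1.390000, -1.115278) = 1.347237
  k3 = f(1.390000, -1.165737) = 1.397695
  k4 = f(1.520000, -0.977477) = 1.042976
  y ← -1.340877 + (0.26/6)·(k1 + 2k2 + 2k3 + k4) = -0.982588
y(1.52) ≈ -0.9826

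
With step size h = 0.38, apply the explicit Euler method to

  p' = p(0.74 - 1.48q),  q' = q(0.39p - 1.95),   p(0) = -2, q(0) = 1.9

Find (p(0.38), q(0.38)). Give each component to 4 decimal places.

-0.4253, -0.0711

Euler on (p,q): p_{n+1} = p_n + h·p', q_{n+1} = q_n + h·q'.
0.000000: (-2.000000, 1.900000); f=(4.144000, -5.187000) → (-0.425280, -0.071060)
(p(0.38), q(0.38)) ≈ (-0.4253, -0.0711)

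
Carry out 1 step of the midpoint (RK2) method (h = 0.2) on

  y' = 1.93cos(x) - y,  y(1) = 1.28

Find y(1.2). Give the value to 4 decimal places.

Midpoint: k1 = f(x_n, y_n); k2 = f(x_n + h/2, y_n + (h/2)·k1); y_{n+1} = y_n + h·k2.
x=1.000000, y=1.280000:
  k1 = f(1.000000, 1.280000) = -0.237217
  k2 = f(1.100000, 1.256278) = -0.380838
  y ← 1.280000 + 0.2·(-0.380838) = 1.203832
y(1.2) ≈ 1.2038

1.2038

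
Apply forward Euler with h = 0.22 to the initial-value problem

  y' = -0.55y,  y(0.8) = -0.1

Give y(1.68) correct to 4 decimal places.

-0.0597

Euler: y_{n+1} = y_n + h·f(t_n, y_n).
t=0.800000, y=-0.100000: f=0.055000 → y ← -0.100000 + 0.22·0.055000 = -0.087900
t=1.020000, y=-0.087900: f=0.048345 → y ← -0.087900 + 0.22·0.048345 = -0.077264
t=1.240000, y=-0.077264: f=0.042495 → y ← -0.077264 + 0.22·0.042495 = -0.067915
t=1.460000, y=-0.067915: f=0.037353 → y ← -0.067915 + 0.22·0.037353 = -0.059697
y(1.68) ≈ -0.0597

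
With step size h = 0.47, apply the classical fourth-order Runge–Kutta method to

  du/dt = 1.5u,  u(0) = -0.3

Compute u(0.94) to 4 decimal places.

-1.2268

RK4: k1 = f(t_n, u_n); k2 = f(t_n + h/2, u_n + (h/2)·k1); k3 = f(t_n + h/2, u_n + (h/2)·k2); k4 = f(t_n + h, u_n + h·k3); u_{n+1} = u_n + (h/6)·(k1 + 2k2 + 2k3 + k4).
t=0.000000, u=-0.300000:
  k1 = f(0.000000, -0.300000) = -0.450000
  k2 = f(0.235000, -0.405750) = -0.608625
  k3 = f(0.235000, -0.443027) = -0.664540
  k4 = f(0.470000, -0.612334) = -0.918501
  u ← -0.300000 + (0.47/6)·(k1 + 2k2 + 2k3 + k4) = -0.606662
t=0.470000, u=-0.606662:
  k1 = f(0.470000, -0.606662) = -0.909993
  k2 = f(0.705000, -0.820510) = -1.230765
  k3 = f(0.705000, -0.895892) = -1.343837
  k4 = f(0.940000, -1.238265) = -1.857398
  u ← -0.606662 + (0.47/6)·(k1 + 2k2 + 2k3 + k4) = -1.226795
u(0.94) ≈ -1.2268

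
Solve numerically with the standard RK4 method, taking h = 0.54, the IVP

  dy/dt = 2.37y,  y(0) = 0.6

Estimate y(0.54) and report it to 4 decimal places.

RK4: k1 = f(t_n, y_n); k2 = f(t_n + h/2, y_n + (h/2)·k1); k3 = f(t_n + h/2, y_n + (h/2)·k2); k4 = f(t_n + h, y_n + h·k3); y_{n+1} = y_n + (h/6)·(k1 + 2k2 + 2k3 + k4).
t=0.000000, y=0.600000:
  k1 = f(0.000000, 0.600000) = 1.422000
  k2 = f(0.270000, 0.983940) = 2.331938
  k3 = f(0.270000, 1.229623) = 2.914207
  k4 = f(0.540000, 2.173672) = 5.151602
  y ← 0.600000 + (0.54/6)·(k1 + 2k2 + 2k3 + k4) = 2.135930
y(0.54) ≈ 2.1359

2.1359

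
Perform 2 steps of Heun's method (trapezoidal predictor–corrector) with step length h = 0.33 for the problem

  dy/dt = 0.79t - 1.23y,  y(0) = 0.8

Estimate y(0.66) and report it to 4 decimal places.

Heun: k1 = f(t_n, y_n); k2 = f(t_n + h, y_n + h·k1); y_{n+1} = y_n + (h/2)·(k1 + k2).
t=0.000000, y=0.800000:
  k1 = f(0.000000, 0.800000) = -0.984000
  k2 = f(0.330000, 0.475280) = -0.323894
  y ← 0.800000 + (0.33/2)·(-0.984000 + (-0.323894)) = 0.584197
t=0.330000, y=0.584197:
  k1 = f(0.330000, 0.584197) = -0.457863
  k2 = f(0.660000, 0.433103) = -0.011316
  y ← 0.584197 + (0.33/2)·(-0.457863 + (-0.011316)) = 0.506783
y(0.66) ≈ 0.5068

0.5068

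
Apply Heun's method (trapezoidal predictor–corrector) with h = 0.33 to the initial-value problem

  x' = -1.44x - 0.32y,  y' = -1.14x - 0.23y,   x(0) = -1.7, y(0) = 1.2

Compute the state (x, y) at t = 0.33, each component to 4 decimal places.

Heun on (x,y): k1 = f(t_n, state_n); k2 = f(t_n + h, state_n + h·k1); state_{n+1} = state_n + (h/2)·(k1 + k2).
0.000000: (-1.700000, 1.200000)
  k1 = (2.064000, 1.662000)
  predictor → (-1.018880, 1.748460)
  k2 = (0.907680, 0.759377)
  → (-1.209673, 1.599527)
(x(0.33), y(0.33)) ≈ (-1.2097, 1.5995)

-1.2097, 1.5995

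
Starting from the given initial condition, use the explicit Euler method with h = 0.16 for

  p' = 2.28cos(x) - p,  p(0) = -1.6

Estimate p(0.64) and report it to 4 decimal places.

Euler: p_{n+1} = p_n + h·f(x_n, p_n).
x=0.000000, p=-1.600000: f=3.880000 → p ← -1.600000 + 0.16·3.880000 = -0.979200
x=0.160000, p=-0.979200: f=3.230078 → p ← -0.979200 + 0.16·3.230078 = -0.462387
x=0.320000, p=-0.462387: f=2.626644 → p ← -0.462387 + 0.16·2.626644 = -0.042124
x=0.480000, p=-0.042124: f=2.064473 → p ← -0.042124 + 0.16·2.064473 = 0.288191
p(0.64) ≈ 0.2882

0.2882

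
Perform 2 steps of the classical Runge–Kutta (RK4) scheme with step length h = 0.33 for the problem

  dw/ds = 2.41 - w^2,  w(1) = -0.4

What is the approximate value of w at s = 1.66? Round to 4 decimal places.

RK4: k1 = f(s_n, w_n); k2 = f(s_n + h/2, w_n + (h/2)·k1); k3 = f(s_n + h/2, w_n + (h/2)·k2); k4 = f(s_n + h, w_n + h·k3); w_{n+1} = w_n + (h/6)·(k1 + 2k2 + 2k3 + k4).
s=1.000000, w=-0.400000:
  k1 = f(1.000000, -0.400000) = 2.250000
  k2 = f(1.165000, -0.028750) = 2.409173
  k3 = f(1.165000, -0.002486) = 2.409994
  k4 = f(1.330000, 0.395298) = 2.253740
  w ← -0.400000 + (0.33/6)·(k1 + 2k2 + 2k3 + k4) = 0.377814
s=1.330000, w=0.377814:
  k1 = f(1.330000, 0.377814) = 2.267257
  k2 = f(1.495000, 0.751911) = 1.844629
  k3 = f(1.495000, 0.682178) = 1.944633
  k4 = f(1.660000, 1.019543) = 1.370532
  w ← 0.377814 + (0.33/6)·(k1 + 2k2 + 2k3 + k4) = 0.994711
w(1.66) ≈ 0.9947

0.9947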